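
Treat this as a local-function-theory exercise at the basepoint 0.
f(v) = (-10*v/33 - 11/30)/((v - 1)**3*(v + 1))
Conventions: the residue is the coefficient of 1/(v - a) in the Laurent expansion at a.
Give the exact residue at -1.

The residue is 7/880.

At the order-1 pole -1 set g(v) = (v - (-1))*f(v) = (-10*v/33 - 11/30)/(v - 1)**3.
Simple pole: residue = g(a) at a = -1, which is 7/880.


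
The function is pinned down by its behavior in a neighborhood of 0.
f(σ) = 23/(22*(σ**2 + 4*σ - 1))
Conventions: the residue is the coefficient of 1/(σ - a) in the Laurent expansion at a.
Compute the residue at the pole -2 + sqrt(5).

The factor σ**2 + 4*σ - 1 splits as (σ - a)(σ - a') with a = -2 + sqrt(5), a' = -2 - sqrt(5). At the order-1 pole a set g(σ) = (σ - a)*f(σ) = [23/22] / (σ - a').
Simple pole: residue = g(a) at a = -2 + sqrt(5), which is (23/220)*sqrt(5).

The residue is (23/220)*sqrt(5).


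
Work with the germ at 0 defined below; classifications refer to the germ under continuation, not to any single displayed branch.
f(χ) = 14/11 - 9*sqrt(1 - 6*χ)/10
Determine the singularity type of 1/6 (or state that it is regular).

The term (-9/10)*sqrt(1 - χ/(1/6)) has argument 1 - 1/6/(1/6) = 0 at 1/6: a square-root (algebraic, two-sheeted) branch point; the remaining terms are analytic or single-valued there.

The point is an algebraic (square-root) branch point.


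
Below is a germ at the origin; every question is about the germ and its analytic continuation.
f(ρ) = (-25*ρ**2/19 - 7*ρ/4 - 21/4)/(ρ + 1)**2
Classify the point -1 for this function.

The point is a pole of order 2.

The denominator factor ρ + 1 vanishes at -1 and appears to the power 2; the numerator there equals -183/38, nonzero, and no other factor vanishes.
Hence a pole whose order is the multiplicity, 2.


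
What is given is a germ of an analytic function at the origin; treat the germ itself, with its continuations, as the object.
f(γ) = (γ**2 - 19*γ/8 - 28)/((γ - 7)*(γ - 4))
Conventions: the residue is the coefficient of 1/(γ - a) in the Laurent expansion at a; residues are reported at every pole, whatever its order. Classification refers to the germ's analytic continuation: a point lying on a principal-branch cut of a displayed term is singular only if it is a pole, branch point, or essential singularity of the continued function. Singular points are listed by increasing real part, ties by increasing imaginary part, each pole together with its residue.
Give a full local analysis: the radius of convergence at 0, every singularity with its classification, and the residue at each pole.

Denominator factor (γ - 7): pole of order 1 at 7, modulus 7.
Denominator factor (γ - 4): pole of order 1 at 4, modulus 4.
The radius of convergence is the smallest modulus among the singular points: 4.
At the order-1 pole 4 set g(γ) = (γ - (4))*f(γ) = (γ**2 - 19*γ/8 - 28)/(γ - 7).
Simple pole: residue = g(a) at a = 4, which is 43/6.
At the order-1 pole 7 set g(γ) = (γ - (7))*f(γ) = (γ**2 - 19*γ/8 - 28)/(γ - 4).
Simple pole: residue = g(a) at a = 7, which is 35/24.
List the singular points by increasing real part (a conjugate pair: the negative imaginary part first).

Radius of convergence at 0: 4.
At 4: a pole of order 1; residue 43/6.
At 7: a pole of order 1; residue 35/24.


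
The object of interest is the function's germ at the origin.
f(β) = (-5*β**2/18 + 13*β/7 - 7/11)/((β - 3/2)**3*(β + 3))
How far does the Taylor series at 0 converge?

The radius of convergence is 3/2.

Denominator factor (β - 3/2)^3: pole of order 3 at 3/2, modulus 3/2.
Denominator factor (β + 3): pole of order 1 at -3, modulus 3.
The radius of convergence is the smallest modulus among the singular points: 3/2.


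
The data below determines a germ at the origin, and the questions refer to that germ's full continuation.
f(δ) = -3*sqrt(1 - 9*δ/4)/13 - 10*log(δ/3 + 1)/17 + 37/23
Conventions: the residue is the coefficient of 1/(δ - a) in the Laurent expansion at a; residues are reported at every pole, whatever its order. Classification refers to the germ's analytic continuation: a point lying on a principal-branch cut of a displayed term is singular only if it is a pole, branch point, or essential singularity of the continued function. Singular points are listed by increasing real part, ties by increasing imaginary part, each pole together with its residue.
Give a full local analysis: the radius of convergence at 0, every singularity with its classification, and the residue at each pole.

Radius of convergence at 0: 4/9.
At -3: a logarithmic branch point.
At 4/9: an algebraic (square-root) branch point.

Branch term (-10/17)*log(1 - δ/(-3)): its argument vanishes at δ = -3, a logarithmic branch point, modulus 3.
Branch term (-3/13)*sqrt(1 - δ/(4/9)): its argument vanishes at δ = 4/9, a square-root branch point, modulus 4/9.
The radius of convergence is the smallest modulus among the singular points: 4/9.
List the singular points by increasing real part (a conjugate pair: the negative imaginary part first).


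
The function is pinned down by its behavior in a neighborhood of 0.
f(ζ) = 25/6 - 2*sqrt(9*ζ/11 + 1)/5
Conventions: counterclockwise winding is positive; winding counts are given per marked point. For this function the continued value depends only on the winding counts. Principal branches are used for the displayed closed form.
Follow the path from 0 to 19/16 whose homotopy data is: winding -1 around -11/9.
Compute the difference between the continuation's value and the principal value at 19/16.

Continued minus principal equals (1/55)*sqrt(3817).

The rational part is single-valued and drops out of the difference; each branch term changes only by its own monodromy.
(-2/5)*sqrt(1 - ζ/(-11/9)): winding -1 is odd, the square root flips sign, contributing -2*(-2/5)*sqrt(1 - (19/16)/(-11/9)) = -2*(-2/5)*sqrt(347/176) = (1/55)*sqrt(3817).
Summing the contributions at ζ = 19/16 gives (1/55)*sqrt(3817).


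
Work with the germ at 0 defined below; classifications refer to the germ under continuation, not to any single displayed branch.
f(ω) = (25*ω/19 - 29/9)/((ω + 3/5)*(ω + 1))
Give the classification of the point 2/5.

The point is a regular point.

Denominator factors: ω + 1 = 7/5 at ω = 2/5; ω + 3/5 = 1 at ω = 2/5 — none vanishes.
So the germ continues analytically to 2/5.


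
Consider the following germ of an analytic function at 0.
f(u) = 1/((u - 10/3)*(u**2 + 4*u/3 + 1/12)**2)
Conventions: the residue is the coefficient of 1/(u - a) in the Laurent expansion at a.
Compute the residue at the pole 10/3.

At the order-1 pole 10/3 set g(u) = (u - (10/3))*f(u) = (u**2 + 4*u/3 + 1/12)**(-2).
Simple pole: residue = g(a) at a = 10/3, which is 1296/316969.

The residue is 1296/316969.


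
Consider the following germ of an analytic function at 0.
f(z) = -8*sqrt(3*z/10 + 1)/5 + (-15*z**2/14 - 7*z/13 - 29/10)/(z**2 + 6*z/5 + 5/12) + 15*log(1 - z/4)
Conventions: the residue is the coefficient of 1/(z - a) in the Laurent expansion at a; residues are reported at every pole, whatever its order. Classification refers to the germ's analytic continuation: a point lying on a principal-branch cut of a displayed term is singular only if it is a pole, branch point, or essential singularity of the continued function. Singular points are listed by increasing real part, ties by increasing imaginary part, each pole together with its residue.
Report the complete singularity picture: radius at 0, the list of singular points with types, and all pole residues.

Radius of convergence at 0: (1/6)*sqrt(15).
At -10/3: an algebraic (square-root) branch point.
At (-3/5) - ((1/30)*sqrt(51))*i: a pole of order 1; residue (34/91) - ((1509/1768)*sqrt(51))*i.
At (-3/5) + ((1/30)*sqrt(51))*i: a pole of order 1; residue (34/91) + ((1509/1768)*sqrt(51))*i.
At 4: a logarithmic branch point.


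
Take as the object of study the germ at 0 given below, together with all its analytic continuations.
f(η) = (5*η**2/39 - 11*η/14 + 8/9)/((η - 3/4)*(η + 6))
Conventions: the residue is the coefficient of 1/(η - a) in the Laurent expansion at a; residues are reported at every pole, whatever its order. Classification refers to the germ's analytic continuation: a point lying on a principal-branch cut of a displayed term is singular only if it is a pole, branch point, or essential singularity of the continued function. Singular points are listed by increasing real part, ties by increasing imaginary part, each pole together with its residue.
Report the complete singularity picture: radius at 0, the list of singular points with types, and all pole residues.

Denominator factor (η + 6): pole of order 1 at -6, modulus 6.
Denominator factor (η - 3/4): pole of order 1 at 3/4, modulus 3/4.
The radius of convergence is the smallest modulus among the singular points: 3/4.
At the order-1 pole -6 set g(η) = (η - (-6))*f(η) = (5*η**2/39 - 11*η/14 + 8/9)/(η - 3/4).
Simple pole: residue = g(a) at a = -6, which is -33476/22113.
At the order-1 pole 3/4 set g(η) = (η - (3/4))*f(η) = (5*η**2/39 - 11*η/14 + 8/9)/(η + 6).
Simple pole: residue = g(a) at a = 3/4, which is 4871/88452.
List the singular points by increasing real part (a conjugate pair: the negative imaginary part first).

Radius of convergence at 0: 3/4.
At -6: a pole of order 1; residue -33476/22113.
At 3/4: a pole of order 1; residue 4871/88452.


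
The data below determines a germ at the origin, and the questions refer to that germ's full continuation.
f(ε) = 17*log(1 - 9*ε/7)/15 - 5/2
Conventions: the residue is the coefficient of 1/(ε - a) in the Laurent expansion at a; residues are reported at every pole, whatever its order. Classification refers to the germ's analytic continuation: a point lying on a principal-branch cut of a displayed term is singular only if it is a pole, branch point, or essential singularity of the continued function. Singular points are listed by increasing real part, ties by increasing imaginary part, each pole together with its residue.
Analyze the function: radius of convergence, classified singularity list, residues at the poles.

Radius of convergence at 0: 7/9.
At 7/9: a logarithmic branch point.

Branch term (17/15)*log(1 - ε/(7/9)): its argument vanishes at ε = 7/9, a logarithmic branch point, modulus 7/9.
The radius of convergence is the smallest modulus among the singular points: 7/9.


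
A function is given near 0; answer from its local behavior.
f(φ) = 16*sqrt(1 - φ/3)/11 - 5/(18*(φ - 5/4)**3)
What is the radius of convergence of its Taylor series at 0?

The radius of convergence is 5/4.

Denominator factor (φ - 5/4)^3: pole of order 3 at 5/4, modulus 5/4.
Branch term (16/11)*sqrt(1 - φ/(3)): its argument vanishes at φ = 3, a square-root branch point, modulus 3.
The radius of convergence is the smallest modulus among the singular points: 5/4.


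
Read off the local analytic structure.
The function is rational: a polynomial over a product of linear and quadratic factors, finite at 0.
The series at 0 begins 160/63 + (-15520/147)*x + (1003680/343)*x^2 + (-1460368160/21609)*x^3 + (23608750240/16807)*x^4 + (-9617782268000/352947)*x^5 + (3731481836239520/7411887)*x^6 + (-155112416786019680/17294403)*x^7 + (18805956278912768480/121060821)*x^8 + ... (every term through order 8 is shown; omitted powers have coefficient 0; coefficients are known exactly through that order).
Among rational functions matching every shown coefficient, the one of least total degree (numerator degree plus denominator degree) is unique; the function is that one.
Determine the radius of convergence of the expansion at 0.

No rational of total degree below 7 reproduces all 9 coefficients; solving the [0/7] Pade equations on them gives f(x) = -20/(27*(x - 7/3)*(x**2 + 7*x + 1/2)**3), whose expansion matches every shown term.
Denominator factor (x - 7/3): pole of order 1 at 7/3, modulus 7/3.
Denominator factor (x**2 + 7*x + 1/2)^3: discriminant 47, real irrational roots -7/2 + (1/2)*sqrt(47) and -7/2 - (1/2)*sqrt(47); poles of order 3, moduli 7/2 - (1/2)*sqrt(47) and 7/2 + (1/2)*sqrt(47).
The radius of convergence is the smallest modulus among the singular points: 7/2 - (1/2)*sqrt(47).

The radius of convergence is 7/2 - (1/2)*sqrt(47).


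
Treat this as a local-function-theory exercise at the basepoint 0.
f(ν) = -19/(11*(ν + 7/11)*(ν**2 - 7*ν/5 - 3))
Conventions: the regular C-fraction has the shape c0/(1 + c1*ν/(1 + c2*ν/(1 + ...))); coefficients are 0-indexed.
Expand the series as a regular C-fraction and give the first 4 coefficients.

Taylor coefficients (expand at 0): a_0 = 19/21, a_1 = -4066/2205, a_2 = 786334/231525, a_3 = -138823291/24310125.
c0 = a_0 = 19/21. Peel one level at a time: if S = 1 + c*ν/S' with S'(0) = 1, then c is the ν-coefficient of S and S' = c*ν/(S - 1).
S_1 = c0/f = 1 + (214/105)*ν + (2/5)*ν^2 + ...; c1 = 214/105.
S_2 = c1*ν/(S_1 - 1) = 1 + (-21/107)*ν + (6767/22898)*ν^2 + ...; c2 = -21/107.
S_3 = c2*ν/(S_2 - 1) = 1 + (6767/4494)*ν + ...; c3 = 6767/4494.

The regular C-fraction coefficients are [19/21, 214/105, -21/107, 6767/4494].


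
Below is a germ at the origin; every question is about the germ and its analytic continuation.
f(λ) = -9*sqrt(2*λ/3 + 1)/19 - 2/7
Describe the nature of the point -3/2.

The point is an algebraic (square-root) branch point.

The term (-9/19)*sqrt(1 - λ/(-3/2)) has argument 1 - -3/2/(-3/2) = 0 at -3/2: a square-root (algebraic, two-sheeted) branch point; the remaining terms are analytic or single-valued there.


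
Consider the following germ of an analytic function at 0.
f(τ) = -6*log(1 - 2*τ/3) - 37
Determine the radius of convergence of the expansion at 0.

Branch term (-6)*log(1 - τ/(3/2)): its argument vanishes at τ = 3/2, a logarithmic branch point, modulus 3/2.
The radius of convergence is the smallest modulus among the singular points: 3/2.

The radius of convergence is 3/2.


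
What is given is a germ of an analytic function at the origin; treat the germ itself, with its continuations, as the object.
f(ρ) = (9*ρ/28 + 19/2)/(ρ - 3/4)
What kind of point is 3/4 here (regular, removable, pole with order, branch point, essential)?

The denominator factor ρ - 3/4 vanishes at 3/4 and appears to the power 1; the numerator there equals 1091/112, nonzero, and no other factor vanishes.
Hence a pole whose order is the multiplicity, 1.

The point is a pole of order 1.


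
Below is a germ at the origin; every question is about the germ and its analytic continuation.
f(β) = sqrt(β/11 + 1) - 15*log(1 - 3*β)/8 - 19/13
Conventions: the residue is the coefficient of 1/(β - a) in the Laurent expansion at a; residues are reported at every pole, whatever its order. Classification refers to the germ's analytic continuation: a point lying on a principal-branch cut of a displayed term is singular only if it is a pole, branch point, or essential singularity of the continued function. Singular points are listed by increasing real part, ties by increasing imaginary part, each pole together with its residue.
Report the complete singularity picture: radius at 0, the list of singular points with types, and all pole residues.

Radius of convergence at 0: 1/3.
At -11: an algebraic (square-root) branch point.
At 1/3: a logarithmic branch point.

Branch term (1)*sqrt(1 - β/(-11)): its argument vanishes at β = -11, a square-root branch point, modulus 11.
Branch term (-15/8)*log(1 - β/(1/3)): its argument vanishes at β = 1/3, a logarithmic branch point, modulus 1/3.
The radius of convergence is the smallest modulus among the singular points: 1/3.
List the singular points by increasing real part (a conjugate pair: the negative imaginary part first).


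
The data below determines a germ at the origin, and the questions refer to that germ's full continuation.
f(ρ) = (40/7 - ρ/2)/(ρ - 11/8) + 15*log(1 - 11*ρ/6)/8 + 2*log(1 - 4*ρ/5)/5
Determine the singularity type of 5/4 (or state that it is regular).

The term (2/5)*log(1 - ρ/(5/4)) has argument 1 - 5/4/(5/4) = 0 at 5/4: a logarithmic (infinitely-sheeted) branch point; the remaining terms are analytic or single-valued there.

The point is a logarithmic branch point.


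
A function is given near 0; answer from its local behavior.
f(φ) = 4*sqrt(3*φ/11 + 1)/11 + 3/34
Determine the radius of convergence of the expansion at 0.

Branch term (4/11)*sqrt(1 - φ/(-11/3)): its argument vanishes at φ = -11/3, a square-root branch point, modulus 11/3.
The radius of convergence is the smallest modulus among the singular points: 11/3.

The radius of convergence is 11/3.


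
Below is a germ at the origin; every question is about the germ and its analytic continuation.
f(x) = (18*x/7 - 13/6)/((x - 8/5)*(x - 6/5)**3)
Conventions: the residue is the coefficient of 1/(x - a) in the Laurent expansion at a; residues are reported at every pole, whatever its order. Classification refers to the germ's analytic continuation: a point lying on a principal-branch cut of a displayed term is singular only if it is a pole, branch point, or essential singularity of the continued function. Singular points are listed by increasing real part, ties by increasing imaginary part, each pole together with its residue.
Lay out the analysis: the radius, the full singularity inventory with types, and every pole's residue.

Denominator factor (x - 6/5)^3: pole of order 3 at 6/5, modulus 6/5.
Denominator factor (x - 8/5): pole of order 1 at 8/5, modulus 8/5.
The radius of convergence is the smallest modulus among the singular points: 6/5.
At the order-3 pole 6/5 set g(x) = (x - (6/5))^3*f(x) = (18*x/7 - 13/6)/(x - 8/5).
Order-3 pole: residue = g''(a)/2; g''(6/5) = -10225/168, so the residue is -10225/336.
At the order-1 pole 8/5 set g(x) = (x - (8/5))*f(x) = (18*x/7 - 13/6)/(x - 6/5)**3.
Simple pole: residue = g(a) at a = 8/5, which is 10225/336.
List the singular points by increasing real part (a conjugate pair: the negative imaginary part first).

Radius of convergence at 0: 6/5.
At 6/5: a pole of order 3; residue -10225/336.
At 8/5: a pole of order 1; residue 10225/336.


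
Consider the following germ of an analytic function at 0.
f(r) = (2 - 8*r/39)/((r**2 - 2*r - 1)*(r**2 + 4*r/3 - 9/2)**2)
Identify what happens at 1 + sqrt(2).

The point is a pole of order 1.

The denominator factor r**2 - 2*r - 1 vanishes at 1 + sqrt(2) and appears to the power 1; the numerator there equals 70/39 - (8/39)*sqrt(2), nonzero, and no other factor vanishes.
Hence a pole whose order is the multiplicity, 1.


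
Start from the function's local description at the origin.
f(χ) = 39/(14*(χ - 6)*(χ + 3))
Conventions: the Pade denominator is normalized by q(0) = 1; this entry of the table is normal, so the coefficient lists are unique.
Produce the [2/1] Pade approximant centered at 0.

Taylor coefficients needed (expand at 0): a_0 = -13/84, a_1 = 13/504, a_2 = -13/1008, a_3 = 65/18144.
Write the denominator as Q(χ) = 1 + q1*χ. Requiring Q*f - P = O(χ^4) with deg P <= 2 kills the coefficients of χ^3..χ^3 in Q*f:
  χ^3: a_3 + q1*a_2 = 0, i.e. 65/18144 + (-13/1008)*q1 = 0.
Solving this linear system: q1 = 5/18.
The numerator is Q*f truncated at degree 2: P0 = a_0 = -13/84; P1 = a_1 + q1*a_0 = -13/756; P2 = a_2 + q1*a_1 = -13/2268.

The Pade approximant has numerator coefficients [-13/84, -13/756, -13/2268]; denominator coefficients [1, 5/18].


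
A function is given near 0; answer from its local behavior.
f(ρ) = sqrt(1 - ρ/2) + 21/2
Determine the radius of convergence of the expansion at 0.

Branch term (1)*sqrt(1 - ρ/(2)): its argument vanishes at ρ = 2, a square-root branch point, modulus 2.
The radius of convergence is the smallest modulus among the singular points: 2.

The radius of convergence is 2.


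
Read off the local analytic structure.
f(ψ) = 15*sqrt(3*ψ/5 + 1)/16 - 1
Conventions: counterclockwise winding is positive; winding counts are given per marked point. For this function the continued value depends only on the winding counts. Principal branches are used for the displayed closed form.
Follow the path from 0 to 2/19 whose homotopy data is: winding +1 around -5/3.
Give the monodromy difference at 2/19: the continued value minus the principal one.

Continued minus principal equals -(3/152)*sqrt(9595).

The rational part is single-valued and drops out of the difference; each branch term changes only by its own monodromy.
(15/16)*sqrt(1 - ψ/(-5/3)): winding +1 is odd, the square root flips sign, contributing -2*(15/16)*sqrt(1 - (2/19)/(-5/3)) = -2*(15/16)*sqrt(101/95) = -(3/152)*sqrt(9595).
Summing the contributions at ψ = 2/19 gives -(3/152)*sqrt(9595).


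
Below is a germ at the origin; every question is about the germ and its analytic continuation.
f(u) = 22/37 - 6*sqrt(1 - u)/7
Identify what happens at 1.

The point is an algebraic (square-root) branch point.

The term (-6/7)*sqrt(1 - u/(1)) has argument 1 - 1/(1) = 0 at 1: a square-root (algebraic, two-sheeted) branch point; the remaining terms are analytic or single-valued there.


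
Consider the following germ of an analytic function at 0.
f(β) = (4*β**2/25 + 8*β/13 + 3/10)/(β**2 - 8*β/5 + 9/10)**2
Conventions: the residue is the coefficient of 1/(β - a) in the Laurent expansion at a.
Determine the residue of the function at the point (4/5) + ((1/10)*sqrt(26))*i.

The factor β**2 - 8*β/5 + 9/10 splits as (β - a)(β - a') with a = (4/5) + ((1/10)*sqrt(26))*i, a' = (4/5) - ((1/10)*sqrt(26))*i. At the order-2 pole a set g(β) = (β - a)^2*f(β) = [4*β**2/25 + 8*β/13 + 3/10] / (β - a')^2.
Order-2 pole: residue = g'(a); g'((4/5) + ((1/10)*sqrt(26))*i) = -((3043/8788)*sqrt(26))*i, so the residue is -((3043/8788)*sqrt(26))*i.

The residue is -((3043/8788)*sqrt(26))*i.


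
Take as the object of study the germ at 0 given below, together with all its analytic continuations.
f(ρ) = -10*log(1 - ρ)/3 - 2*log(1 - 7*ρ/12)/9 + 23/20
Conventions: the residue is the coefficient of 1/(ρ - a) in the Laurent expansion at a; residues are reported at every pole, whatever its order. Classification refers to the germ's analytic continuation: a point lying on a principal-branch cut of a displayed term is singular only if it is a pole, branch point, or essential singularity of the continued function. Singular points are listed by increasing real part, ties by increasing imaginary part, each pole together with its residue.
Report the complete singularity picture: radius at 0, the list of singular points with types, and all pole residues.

Radius of convergence at 0: 1.
At 1: a logarithmic branch point.
At 12/7: a logarithmic branch point.

Branch term (-2/9)*log(1 - ρ/(12/7)): its argument vanishes at ρ = 12/7, a logarithmic branch point, modulus 12/7.
Branch term (-10/3)*log(1 - ρ/(1)): its argument vanishes at ρ = 1, a logarithmic branch point, modulus 1.
The radius of convergence is the smallest modulus among the singular points: 1.
List the singular points by increasing real part (a conjugate pair: the negative imaginary part first).


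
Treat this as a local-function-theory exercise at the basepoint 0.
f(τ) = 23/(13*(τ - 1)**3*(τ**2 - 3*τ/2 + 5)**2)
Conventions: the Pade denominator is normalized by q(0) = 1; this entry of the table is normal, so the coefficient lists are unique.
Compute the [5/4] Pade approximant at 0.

The Pade approximant has numerator coefficients [-23/325, -4201256383/86523681075, 7769034346/86523681075, 3740569902/28841227025, 6190478497/86523681075, 1466524367/86523681075]; denominator coefficients [1, -3878764193/1331133555, 41296724359/26622671100, 525676052/266226711, -739832704/443711185].

Taylor coefficients needed (expand at 0): a_0 = -23/325, a_1 = -414/1625, a_2 = -1357/2500, a_3 = -149017/162500, a_4 = -892791/650000, a_5 = -7783223/4062500, a_6 = -827568589/325000000, a_7 = -5305424559/1625000000, a_8 = -132300545927/32500000000, a_9 = -80663679293/16250000000.
Write the denominator as Q(τ) = 1 + q1*τ + q2*τ^2 + q3*τ^3 + q4*τ^4. Requiring Q*f - P = O(τ^10) with deg P <= 5 kills the coefficients of τ^6..τ^9 in Q*f:
  τ^6: a_6 + q1*a_5 + q2*a_4 + q3*a_3 + q4*a_2 = 0, i.e. -827568589/325000000 + (-7783223/4062500)*q1 + (-892791/650000)*q2 + (-149017/162500)*q3 + (-1357/2500)*q4 = 0.
  τ^7: a_7 + q1*a_6 + q2*a_5 + q3*a_4 + q4*a_3 = 0, i.e. -5305424559/1625000000 + (-827568589/325000000)*q1 + (-7783223/4062500)*q2 + (-892791/650000)*q3 + (-149017/162500)*q4 = 0.
  τ^8: a_8 + q1*a_7 + q2*a_6 + q3*a_5 + q4*a_4 = 0, i.e. -132300545927/32500000000 + (-5305424559/1625000000)*q1 + (-827568589/325000000)*q2 + (-7783223/4062500)*q3 + (-892791/650000)*q4 = 0.
  τ^9: a_9 + q1*a_8 + q2*a_7 + q3*a_6 + q4*a_5 = 0, i.e. -80663679293/16250000000 + (-132300545927/32500000000)*q1 + (-5305424559/1625000000)*q2 + (-827568589/325000000)*q3 + (-7783223/4062500)*q4 = 0.
Solving this linear system: q1 = -3878764193/1331133555, q2 = 41296724359/26622671100, q3 = 525676052/266226711, q4 = -739832704/443711185.
The numerator is Q*f truncated at degree 5: P0 = a_0 = -23/325; P1 = a_1 + q1*a_0 = -4201256383/86523681075; P2 = a_2 + q1*a_1 + q2*a_0 = 7769034346/86523681075; P3 = a_3 + q1*a_2 + q2*a_1 + q3*a_0 = 3740569902/28841227025; P4 = a_4 + q1*a_3 + q2*a_2 + q3*a_1 + q4*a_0 = 6190478497/86523681075; P5 = a_5 + q1*a_4 + q2*a_3 + q3*a_2 + q4*a_1 = 1466524367/86523681075.


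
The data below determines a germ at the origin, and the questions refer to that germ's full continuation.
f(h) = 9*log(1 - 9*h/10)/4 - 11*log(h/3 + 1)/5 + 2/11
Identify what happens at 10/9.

The point is a logarithmic branch point.

The term (9/4)*log(1 - h/(10/9)) has argument 1 - 10/9/(10/9) = 0 at 10/9: a logarithmic (infinitely-sheeted) branch point; the remaining terms are analytic or single-valued there.


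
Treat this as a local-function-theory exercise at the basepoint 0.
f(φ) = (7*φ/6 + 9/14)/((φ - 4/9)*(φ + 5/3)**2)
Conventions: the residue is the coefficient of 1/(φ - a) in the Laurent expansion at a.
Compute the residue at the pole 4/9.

At the order-1 pole 4/9 set g(φ) = (φ - (4/9))*f(φ) = (7*φ/6 + 9/14)/(φ + 5/3)**2.
Simple pole: residue = g(a) at a = 4/9, which is 1317/5054.

The residue is 1317/5054.


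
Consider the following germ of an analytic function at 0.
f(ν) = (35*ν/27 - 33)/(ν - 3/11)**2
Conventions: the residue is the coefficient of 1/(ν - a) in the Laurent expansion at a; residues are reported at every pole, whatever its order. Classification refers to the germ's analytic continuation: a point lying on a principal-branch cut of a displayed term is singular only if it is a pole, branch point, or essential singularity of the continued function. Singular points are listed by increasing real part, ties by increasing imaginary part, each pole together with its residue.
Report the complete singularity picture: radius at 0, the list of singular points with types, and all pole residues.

Radius of convergence at 0: 3/11.
At 3/11: a pole of order 2; residue 35/27.

Denominator factor (ν - 3/11)^2: pole of order 2 at 3/11, modulus 3/11.
The radius of convergence is the smallest modulus among the singular points: 3/11.
At the order-2 pole 3/11 set g(ν) = (ν - (3/11))^2*f(ν) = 35*ν/27 - 33.
Order-2 pole: residue = g'(a); g'(3/11) = 35/27, so the residue is 35/27.


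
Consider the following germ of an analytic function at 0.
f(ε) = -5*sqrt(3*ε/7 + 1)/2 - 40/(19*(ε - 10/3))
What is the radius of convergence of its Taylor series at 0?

The radius of convergence is 7/3.

Denominator factor (ε - 10/3): pole of order 1 at 10/3, modulus 10/3.
Branch term (-5/2)*sqrt(1 - ε/(-7/3)): its argument vanishes at ε = -7/3, a square-root branch point, modulus 7/3.
The radius of convergence is the smallest modulus among the singular points: 7/3.


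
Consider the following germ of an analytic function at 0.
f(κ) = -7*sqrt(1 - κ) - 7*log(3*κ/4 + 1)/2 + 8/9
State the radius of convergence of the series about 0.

Branch term (-7/2)*log(1 - κ/(-4/3)): its argument vanishes at κ = -4/3, a logarithmic branch point, modulus 4/3.
Branch term (-7)*sqrt(1 - κ/(1)): its argument vanishes at κ = 1, a square-root branch point, modulus 1.
The radius of convergence is the smallest modulus among the singular points: 1.

The radius of convergence is 1.


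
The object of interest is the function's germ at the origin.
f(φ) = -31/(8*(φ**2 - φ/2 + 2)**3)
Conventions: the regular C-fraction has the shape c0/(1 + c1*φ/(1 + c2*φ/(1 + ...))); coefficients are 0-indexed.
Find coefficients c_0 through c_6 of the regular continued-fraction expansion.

The regular C-fraction coefficients are [-31/64, -3/4, 9/4, -97/54, -3431/20952, -1819575/2662456, 764179968/693662425].

Taylor coefficients (expand at 0): a_0 = -31/64, a_1 = -93/256, a_2 = 279/512, a_3 = 1333/2048, a_4 = -4929/16384, a_5 = -45291/65536, a_6 = 1333/65536.
c0 = a_0 = -31/64. Peel one level at a time: if S = 1 + c*φ/S' with S'(0) = 1, then c is the φ-coefficient of S and S' = c*φ/(S - 1).
S_1 = c0/f = 1 + (-3/4)*φ + (27/16)*φ^2 + ...; c1 = -3/4.
S_2 = c1*φ/(S_1 - 1) = 1 + (9/4)*φ + (97/24)*φ^2 + ...; c2 = 9/4.
S_3 = c2*φ/(S_2 - 1) = 1 + (-97/54)*φ + (-3431/11664)*φ^2 + ...; c3 = -97/54.
S_4 = c3*φ/(S_3 - 1) = 1 + (-3431/20952)*φ + (-202175/1806528)*φ^2 + ...; c4 = -3431/20952.
S_5 = c4*φ/(S_4 - 1) = 1 + (-1819575/2662456)*φ + (8862912/11771761)*φ^2 + ...; c5 = -1819575/2662456.
S_6 = c5*φ/(S_5 - 1) = 1 + (764179968/693662425)*φ + ...; c6 = 764179968/693662425.


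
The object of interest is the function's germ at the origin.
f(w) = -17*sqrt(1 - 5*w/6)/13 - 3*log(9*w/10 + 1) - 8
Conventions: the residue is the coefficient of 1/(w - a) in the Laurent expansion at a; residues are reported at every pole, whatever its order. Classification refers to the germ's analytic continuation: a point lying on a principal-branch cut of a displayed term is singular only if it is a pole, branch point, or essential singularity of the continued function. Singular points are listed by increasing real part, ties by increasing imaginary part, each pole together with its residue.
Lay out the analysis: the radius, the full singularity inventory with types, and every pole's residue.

Radius of convergence at 0: 10/9.
At -10/9: a logarithmic branch point.
At 6/5: an algebraic (square-root) branch point.

Branch term (-3)*log(1 - w/(-10/9)): its argument vanishes at w = -10/9, a logarithmic branch point, modulus 10/9.
Branch term (-17/13)*sqrt(1 - w/(6/5)): its argument vanishes at w = 6/5, a square-root branch point, modulus 6/5.
The radius of convergence is the smallest modulus among the singular points: 10/9.
List the singular points by increasing real part (a conjugate pair: the negative imaginary part first).


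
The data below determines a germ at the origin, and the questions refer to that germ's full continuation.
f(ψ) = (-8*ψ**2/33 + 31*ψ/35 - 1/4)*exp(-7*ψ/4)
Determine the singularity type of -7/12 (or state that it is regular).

There is no denominator, hence no pole anywhere.
The factor exp(-7*ψ/4) is entire.
So the germ continues analytically to -7/12.

The point is a regular point.


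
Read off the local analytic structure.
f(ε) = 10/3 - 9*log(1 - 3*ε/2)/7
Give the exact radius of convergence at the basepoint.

The radius of convergence is 2/3.

Branch term (-9/7)*log(1 - ε/(2/3)): its argument vanishes at ε = 2/3, a logarithmic branch point, modulus 2/3.
The radius of convergence is the smallest modulus among the singular points: 2/3.


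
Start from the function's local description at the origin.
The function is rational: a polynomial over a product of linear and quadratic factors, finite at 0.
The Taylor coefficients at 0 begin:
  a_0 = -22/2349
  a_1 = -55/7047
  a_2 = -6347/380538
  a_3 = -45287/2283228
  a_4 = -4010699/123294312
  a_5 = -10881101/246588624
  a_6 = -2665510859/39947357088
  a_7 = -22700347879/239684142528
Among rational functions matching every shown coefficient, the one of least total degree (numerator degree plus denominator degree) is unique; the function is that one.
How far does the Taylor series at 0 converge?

The radius of convergence is -1/4 + (1/44)*sqrt(1705).

No rational of total degree below 3 reproduces all 8 coefficients; solving the [0/3] Pade equations on them gives f(β) = -1/(29*(β - 9/2)*(β**2 + β/2 - 9/11)), whose expansion matches every shown term.
Denominator factor (β - 9/2): pole of order 1 at 9/2, modulus 9/2.
Denominator factor (β**2 + β/2 - 9/11): discriminant 155/44, real irrational roots -1/4 + (1/44)*sqrt(1705) and -1/4 - (1/44)*sqrt(1705); poles of order 1, moduli -1/4 + (1/44)*sqrt(1705) and 1/4 + (1/44)*sqrt(1705).
The radius of convergence is the smallest modulus among the singular points: -1/4 + (1/44)*sqrt(1705).


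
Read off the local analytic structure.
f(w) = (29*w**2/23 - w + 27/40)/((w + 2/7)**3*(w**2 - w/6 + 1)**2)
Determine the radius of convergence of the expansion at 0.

Denominator factor (w + 2/7)^3: pole of order 3 at -2/7, modulus 2/7.
Denominator factor (w**2 - w/6 + 1)^2: discriminant -143/36, complex-conjugate roots (1/12) + ((1/12)*sqrt(143))*i and (1/12) - ((1/12)*sqrt(143))*i; poles of order 2, moduli 1 and 1.
The radius of convergence is the smallest modulus among the singular points: 2/7.

The radius of convergence is 2/7.


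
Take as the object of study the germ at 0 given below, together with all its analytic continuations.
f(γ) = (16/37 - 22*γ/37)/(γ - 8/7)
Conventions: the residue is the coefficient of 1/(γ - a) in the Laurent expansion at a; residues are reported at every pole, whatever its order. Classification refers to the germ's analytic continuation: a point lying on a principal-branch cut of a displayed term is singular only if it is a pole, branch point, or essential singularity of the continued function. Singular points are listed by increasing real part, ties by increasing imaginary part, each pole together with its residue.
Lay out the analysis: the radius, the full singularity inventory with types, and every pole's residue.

Radius of convergence at 0: 8/7.
At 8/7: a pole of order 1; residue -64/259.

Denominator factor (γ - 8/7): pole of order 1 at 8/7, modulus 8/7.
The radius of convergence is the smallest modulus among the singular points: 8/7.
At the order-1 pole 8/7 set g(γ) = (γ - (8/7))*f(γ) = 16/37 - 22*γ/37.
Simple pole: residue = g(a) at a = 8/7, which is -64/259.


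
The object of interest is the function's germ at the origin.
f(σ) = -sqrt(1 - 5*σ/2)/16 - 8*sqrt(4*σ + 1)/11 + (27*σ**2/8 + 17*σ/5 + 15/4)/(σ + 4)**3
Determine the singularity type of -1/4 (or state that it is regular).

The term (-8/11)*sqrt(1 - σ/(-1/4)) has argument 1 - -1/4/(-1/4) = 0 at -1/4: a square-root (algebraic, two-sheeted) branch point; the remaining terms are analytic or single-valued there.

The point is an algebraic (square-root) branch point.


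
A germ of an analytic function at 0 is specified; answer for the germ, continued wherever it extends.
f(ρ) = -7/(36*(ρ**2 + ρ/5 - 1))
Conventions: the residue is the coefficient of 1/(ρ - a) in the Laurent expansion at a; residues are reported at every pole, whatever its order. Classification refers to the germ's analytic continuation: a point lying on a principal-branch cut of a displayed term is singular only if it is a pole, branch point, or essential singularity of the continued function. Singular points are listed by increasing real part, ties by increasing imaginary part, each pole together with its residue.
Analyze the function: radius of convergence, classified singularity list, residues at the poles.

Denominator factor (ρ**2 + ρ/5 - 1): discriminant 101/25, real irrational roots -1/10 + (1/10)*sqrt(101) and -1/10 - (1/10)*sqrt(101); poles of order 1, moduli -1/10 + (1/10)*sqrt(101) and 1/10 + (1/10)*sqrt(101).
The radius of convergence is the smallest modulus among the singular points: -1/10 + (1/10)*sqrt(101).
The factor ρ**2 + ρ/5 - 1 splits as (ρ - a)(ρ - a') with a = -1/10 - (1/10)*sqrt(101), a' = -1/10 + (1/10)*sqrt(101). At the order-1 pole a set g(ρ) = (ρ - a)*f(ρ) = [-7/36] / (ρ - a').
Simple pole: residue = g(a) at a = -1/10 - (1/10)*sqrt(101), which is (35/3636)*sqrt(101).
The factor ρ**2 + ρ/5 - 1 splits as (ρ - a)(ρ - a') with a = -1/10 + (1/10)*sqrt(101), a' = -1/10 - (1/10)*sqrt(101). At the order-1 pole a set g(ρ) = (ρ - a)*f(ρ) = [-7/36] / (ρ - a').
Simple pole: residue = g(a) at a = -1/10 + (1/10)*sqrt(101), which is -(35/3636)*sqrt(101).
List the singular points by increasing real part (a conjugate pair: the negative imaginary part first).

Radius of convergence at 0: -1/10 + (1/10)*sqrt(101).
At -1/10 - (1/10)*sqrt(101): a pole of order 1; residue (35/3636)*sqrt(101).
At -1/10 + (1/10)*sqrt(101): a pole of order 1; residue -(35/3636)*sqrt(101).


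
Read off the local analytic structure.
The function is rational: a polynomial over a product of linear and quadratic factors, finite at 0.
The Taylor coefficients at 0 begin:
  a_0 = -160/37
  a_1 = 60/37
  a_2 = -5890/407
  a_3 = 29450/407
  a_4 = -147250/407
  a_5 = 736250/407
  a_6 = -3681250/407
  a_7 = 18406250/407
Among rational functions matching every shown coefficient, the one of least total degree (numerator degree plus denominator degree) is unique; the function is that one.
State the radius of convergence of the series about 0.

No rational of total degree below 3 reproduces all 8 coefficients; solving the [2/1] Pade equations on them gives f(ν) = (-14*ν**2/11 - 4*ν - 32/37)/(ν + 1/5), whose expansion matches every shown term.
Denominator factor (ν + 1/5): pole of order 1 at -1/5, modulus 1/5.
The radius of convergence is the smallest modulus among the singular points: 1/5.

The radius of convergence is 1/5.


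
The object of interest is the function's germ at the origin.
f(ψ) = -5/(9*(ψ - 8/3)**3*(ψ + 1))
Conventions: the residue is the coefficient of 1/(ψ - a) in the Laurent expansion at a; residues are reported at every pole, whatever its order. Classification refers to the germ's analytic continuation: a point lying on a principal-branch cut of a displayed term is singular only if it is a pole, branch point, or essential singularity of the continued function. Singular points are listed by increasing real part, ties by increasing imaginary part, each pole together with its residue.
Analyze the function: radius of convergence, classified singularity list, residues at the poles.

Denominator factor (ψ - 8/3)^3: pole of order 3 at 8/3, modulus 8/3.
Denominator factor (ψ + 1): pole of order 1 at -1, modulus 1.
The radius of convergence is the smallest modulus among the singular points: 1.
At the order-1 pole -1 set g(ψ) = (ψ - (-1))*f(ψ) = -5/(9*(ψ - 8/3)**3).
Simple pole: residue = g(a) at a = -1, which is 15/1331.
At the order-3 pole 8/3 set g(ψ) = (ψ - (8/3))^3*f(ψ) = -5/(9*(ψ + 1)).
Order-3 pole: residue = g''(a)/2; g''(8/3) = -30/1331, so the residue is -15/1331.
List the singular points by increasing real part (a conjugate pair: the negative imaginary part first).

Radius of convergence at 0: 1.
At -1: a pole of order 1; residue 15/1331.
At 8/3: a pole of order 3; residue -15/1331.


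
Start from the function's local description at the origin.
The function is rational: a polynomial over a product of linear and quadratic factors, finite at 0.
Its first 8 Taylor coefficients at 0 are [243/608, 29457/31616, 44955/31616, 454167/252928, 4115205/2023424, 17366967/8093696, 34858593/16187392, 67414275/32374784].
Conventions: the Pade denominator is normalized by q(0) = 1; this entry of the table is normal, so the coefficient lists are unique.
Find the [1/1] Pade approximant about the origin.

The Pade approximant has numerator coefficients [243/608, 11098647/34493056]; denominator coefficients [1, -1665/1091].

Taylor coefficients needed (read off): a_0 = 243/608, a_1 = 29457/31616, a_2 = 44955/31616.
Write the denominator as Q(φ) = 1 + q1*φ. Requiring Q*f - P = O(φ^3) with deg P <= 1 kills the coefficients of φ^2..φ^2 in Q*f:
  φ^2: a_2 + q1*a_1 = 0, i.e. 44955/31616 + (29457/31616)*q1 = 0.
Solving this linear system: q1 = -1665/1091.
The numerator is Q*f truncated at degree 1: P0 = a_0 = 243/608; P1 = a_1 + q1*a_0 = 11098647/34493056.


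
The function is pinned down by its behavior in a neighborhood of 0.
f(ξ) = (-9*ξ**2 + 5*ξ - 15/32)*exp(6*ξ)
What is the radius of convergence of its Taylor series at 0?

The radius of convergence is infinite.

The factor exp(6*ξ) is entire and contributes no finite singular point.
The polynomial part has no poles.
No finite singular points: the Taylor series at 0 converges everywhere.
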